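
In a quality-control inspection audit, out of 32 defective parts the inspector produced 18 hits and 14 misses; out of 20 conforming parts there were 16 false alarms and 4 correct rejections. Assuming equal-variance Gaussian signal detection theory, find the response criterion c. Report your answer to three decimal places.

H = 18/32 = 0.5625
FA = 16/20 = 0.8000
z(H) = z(0.5625) = 0.1573
z(FA) = z(0.8000) = 0.8416
c = −½·[z(H) + z(FA)] = −0.5 × (0.1573 + 0.8416) = -0.49945

c = -0.499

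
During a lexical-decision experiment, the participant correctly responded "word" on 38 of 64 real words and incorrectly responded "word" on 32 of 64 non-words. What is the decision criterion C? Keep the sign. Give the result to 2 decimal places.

H = 38/64 = 0.5938
FA = 32/64 = 0.5000
z(0.5938) = 0.2373, z(0.5000) = 0.0000
c = −½·[z(H) + z(FA)] = −0.5 × (0.2373 + 0.0000) = -0.11865

C = -0.12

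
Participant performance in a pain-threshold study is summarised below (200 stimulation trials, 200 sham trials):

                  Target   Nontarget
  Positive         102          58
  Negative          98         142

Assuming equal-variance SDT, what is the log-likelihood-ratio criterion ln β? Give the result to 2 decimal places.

H = 102/200 = 0.5100
FA = 58/200 = 0.2900
z(H) = 0.025
z(FA) = -0.553
ln β = −½·[z(H)² − z(FA)²] = −0.5 × (0.001 − 0.306) = 0.1525

ln β = 0.15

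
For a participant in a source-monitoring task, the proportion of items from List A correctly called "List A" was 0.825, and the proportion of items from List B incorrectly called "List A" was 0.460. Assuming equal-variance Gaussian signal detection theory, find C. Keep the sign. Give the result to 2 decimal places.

z(H) = z(0.825) = 0.9346
z(FA) = z(0.460) = -0.1004
c = −½·[z(H) + z(FA)] = −0.5 × (0.9346 + (-0.1004)) = -0.4171

C = -0.42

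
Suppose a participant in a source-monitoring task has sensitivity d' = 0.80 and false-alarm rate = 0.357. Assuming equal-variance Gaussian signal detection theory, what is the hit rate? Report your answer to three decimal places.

z(false-alarm rate) = z(0.357) = -0.3665
z(H) = z(FA) + d' = -0.3665 + 0.80 = 0.4335
hit rate = Φ(0.4335) = 0.6677

hit rate = 0.668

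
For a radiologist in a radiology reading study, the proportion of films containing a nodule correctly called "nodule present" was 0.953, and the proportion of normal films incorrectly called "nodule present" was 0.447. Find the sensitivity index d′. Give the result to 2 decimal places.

d′ = 1.81

Φ⁻¹(H) = Φ⁻¹(0.953) = 1.675
Φ⁻¹(FA) = Φ⁻¹(0.447) = -0.133
d' = z(H) − z(FA) = 1.675 − (-0.133) = 1.808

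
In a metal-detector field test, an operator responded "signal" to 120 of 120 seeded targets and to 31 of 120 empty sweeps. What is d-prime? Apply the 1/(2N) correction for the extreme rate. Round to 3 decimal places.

The hit rate is 120/120 = 1, so apply the 1/(2N) correction: H → 1 − 1/(2·120) = 0.99583.
z(H) = z(0.99583) = 2.6380
z(FA) = z(0.25833) = -0.6485
d' = 2.6380 − (-0.6485) = 3.2865

d-prime = 3.287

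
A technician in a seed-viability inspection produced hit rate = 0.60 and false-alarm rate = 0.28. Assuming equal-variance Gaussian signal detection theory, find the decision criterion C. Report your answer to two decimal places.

C = 0.16

Φ⁻¹(H) = Φ⁻¹(0.60) = 0.2533
Φ⁻¹(FA) = Φ⁻¹(0.28) = -0.5828
c = −½·[z(H) + z(FA)] = −0.5 × (0.2533 + (-0.5828)) = 0.16475
c > 0: the technician has a conservative response bias.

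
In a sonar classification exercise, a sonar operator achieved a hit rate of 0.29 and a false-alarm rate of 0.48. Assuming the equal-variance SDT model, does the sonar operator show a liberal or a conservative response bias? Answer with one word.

z(H) = -0.553, z(FA) = -0.050
c = −½·(z(H) + z(FA)) = 0.3015
c > 0 → conservative criterion (biased toward responding “no”).

conservative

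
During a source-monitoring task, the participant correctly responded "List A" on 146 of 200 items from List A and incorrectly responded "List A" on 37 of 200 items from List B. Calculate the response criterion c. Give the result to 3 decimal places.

c = 0.142

H = 146/200 = 0.7300
FA = 37/200 = 0.1850
z(H) = z(0.7300) = 0.6128
z(FA) = z(0.1850) = -0.8965
c = −½·[z(H) + z(FA)] = −0.5 × (0.6128 + (-0.8965)) = 0.14185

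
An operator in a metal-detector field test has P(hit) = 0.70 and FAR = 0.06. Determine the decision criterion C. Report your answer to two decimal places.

z(H) = z(0.70) = 0.524
z(FA) = z(0.06) = -1.555
c = −½·[z(H) + z(FA)] = −0.5 × (0.524 + (-1.555)) = 0.5155
c > 0: the operator has a conservative response bias.

C = 0.52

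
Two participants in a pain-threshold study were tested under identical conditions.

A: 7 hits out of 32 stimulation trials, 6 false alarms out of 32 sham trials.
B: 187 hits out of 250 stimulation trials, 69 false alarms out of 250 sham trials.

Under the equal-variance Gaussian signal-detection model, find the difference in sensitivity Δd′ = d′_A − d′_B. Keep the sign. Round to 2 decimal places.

A: z(0.2188) = -0.776, z(0.1875) = -0.887, d' = 0.111
B: z(0.7480) = 0.668, z(0.2760) = -0.595, d' = 1.263
Δd' = d'_A − d'_B = 0.111 − 1.263 = -1.152
B has the higher sensitivity.

Δd′ = -1.15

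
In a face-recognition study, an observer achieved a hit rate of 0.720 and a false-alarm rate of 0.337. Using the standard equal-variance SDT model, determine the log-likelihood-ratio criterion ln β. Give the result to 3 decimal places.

ln β = -0.081

z(H) = z(0.720) = 0.5828
z(FA) = z(0.337) = -0.4207
ln β = −½·[z(H)² − z(FA)²] = −0.5 × (0.3397 − 0.1770) = -0.08135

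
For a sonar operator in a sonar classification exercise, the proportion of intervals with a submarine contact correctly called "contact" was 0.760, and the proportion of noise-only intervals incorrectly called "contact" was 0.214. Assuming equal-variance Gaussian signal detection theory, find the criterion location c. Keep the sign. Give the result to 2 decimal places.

Φ⁻¹(H) = 0.706
Φ⁻¹(FA) = -0.793
c = −½·[z(H) + z(FA)] = −0.5 × (0.706 + (-0.793)) = 0.0435

c = 0.04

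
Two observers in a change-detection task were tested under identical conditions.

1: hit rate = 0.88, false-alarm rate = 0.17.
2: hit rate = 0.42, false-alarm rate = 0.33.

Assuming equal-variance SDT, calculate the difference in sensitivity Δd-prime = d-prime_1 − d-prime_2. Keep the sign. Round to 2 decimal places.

1: z(0.88) = 1.175, z(0.17) = -0.954, d' = 2.129
2: z(0.42) = -0.202, z(0.33) = -0.440, d' = 0.238
Δd' = d'_1 − d'_2 = 2.129 − 0.238 = 1.891
1 has the higher sensitivity.

Δd-prime = 1.89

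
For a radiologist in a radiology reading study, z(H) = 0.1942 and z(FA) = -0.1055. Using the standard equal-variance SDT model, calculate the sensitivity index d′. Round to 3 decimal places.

d' = z(H) − z(FA) = 0.1942 − (-0.1055) = 0.2997

d′ = 0.300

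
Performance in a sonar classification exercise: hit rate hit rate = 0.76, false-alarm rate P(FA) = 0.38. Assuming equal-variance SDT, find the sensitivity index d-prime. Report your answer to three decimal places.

z(H) = 0.7063
z(FA) = -0.3055
d' = z(H) − z(FA) = 0.7063 − (-0.3055) = 1.0118

d-prime = 1.012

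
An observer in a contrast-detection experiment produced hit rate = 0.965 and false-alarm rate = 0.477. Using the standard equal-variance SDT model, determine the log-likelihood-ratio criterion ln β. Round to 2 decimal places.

ln β = -1.64

z(H) = 1.812
z(FA) = -0.058
ln β = −½·[z(H)² − z(FA)²] = −0.5 × (3.283 − 0.003) = -1.640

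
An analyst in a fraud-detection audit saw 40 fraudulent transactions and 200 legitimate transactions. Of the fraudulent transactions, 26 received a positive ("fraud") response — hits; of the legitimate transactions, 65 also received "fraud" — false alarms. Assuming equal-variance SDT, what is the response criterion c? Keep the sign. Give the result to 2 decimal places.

c = 0.03

H = 26/40 = 0.6500
FA = 65/200 = 0.3250
z(H) = z(0.6500) = 0.385
z(FA) = z(0.3250) = -0.454
c = −½·[z(H) + z(FA)] = −0.5 × (0.385 + (-0.454)) = 0.0345
c > 0: the analyst has a conservative response bias.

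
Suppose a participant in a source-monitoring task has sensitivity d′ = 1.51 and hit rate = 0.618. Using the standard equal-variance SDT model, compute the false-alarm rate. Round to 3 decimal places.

false-alarm rate = 0.113

z(hit rate) = z(0.618) = 0.3002
z(FA) = z(H) − d' = 0.3002 − 1.51 = -1.2098
false-alarm rate = Φ(-1.2098) = 0.1132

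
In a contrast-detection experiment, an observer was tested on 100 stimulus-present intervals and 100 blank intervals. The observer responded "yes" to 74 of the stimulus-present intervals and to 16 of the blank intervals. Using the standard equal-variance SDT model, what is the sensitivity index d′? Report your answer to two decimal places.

H = 74/100 = 0.7400
FA = 16/100 = 0.1600
Φ⁻¹(H) = Φ⁻¹(0.7400) = 0.6433
Φ⁻¹(FA) = Φ⁻¹(0.1600) = -0.9945
d' = z(H) − z(FA) = 0.6433 − (-0.9945) = 1.6378

d′ = 1.64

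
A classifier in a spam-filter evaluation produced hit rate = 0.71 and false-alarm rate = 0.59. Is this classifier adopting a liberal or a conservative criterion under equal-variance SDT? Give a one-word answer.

liberal

z(H) = 0.553, z(FA) = 0.228
c = −½·(z(H) + z(FA)) = -0.3905
c < 0 → liberal criterion (biased toward responding “yes”).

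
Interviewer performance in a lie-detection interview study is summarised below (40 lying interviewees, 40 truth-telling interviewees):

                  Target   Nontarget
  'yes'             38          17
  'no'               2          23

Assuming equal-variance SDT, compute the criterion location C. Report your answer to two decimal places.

H = 38/40 = 0.9500
FA = 17/40 = 0.4250
z(H) = 1.6449
z(FA) = -0.1891
c = −½·[z(H) + z(FA)] = −0.5 × (1.6449 + (-0.1891)) = -0.7279

C = -0.73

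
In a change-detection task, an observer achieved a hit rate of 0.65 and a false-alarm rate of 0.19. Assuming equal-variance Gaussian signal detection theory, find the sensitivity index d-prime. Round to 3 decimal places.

Φ⁻¹(H) = 0.3853
Φ⁻¹(FA) = -0.8779
d' = z(H) − z(FA) = 0.3853 − (-0.8779) = 1.2632

d-prime = 1.263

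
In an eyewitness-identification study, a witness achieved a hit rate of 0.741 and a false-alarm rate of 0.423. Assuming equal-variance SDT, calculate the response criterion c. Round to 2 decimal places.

z(0.741) = 0.646, z(0.423) = -0.194
c = −½·[z(H) + z(FA)] = −0.5 × (0.646 + (-0.194)) = -0.226

c = -0.23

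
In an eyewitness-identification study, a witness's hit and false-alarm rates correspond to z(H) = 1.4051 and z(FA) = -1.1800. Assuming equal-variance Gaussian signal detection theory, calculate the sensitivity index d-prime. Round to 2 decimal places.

d-prime = 2.59

d' = z(H) − z(FA) = 1.4051 − (-1.1800) = 2.5851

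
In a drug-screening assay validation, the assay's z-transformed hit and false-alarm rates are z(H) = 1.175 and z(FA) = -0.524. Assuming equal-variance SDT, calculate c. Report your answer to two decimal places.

c = −½·[z(H) + z(FA)] = −½·(1.175 + (-0.524)) = -0.3255
c < 0: the assay has a liberal response bias.

c = -0.33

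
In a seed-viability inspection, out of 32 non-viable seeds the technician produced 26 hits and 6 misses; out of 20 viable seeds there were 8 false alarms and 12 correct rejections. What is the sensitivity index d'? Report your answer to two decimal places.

d' = 1.14

H = 26/32 = 0.8125
FA = 8/20 = 0.4000
z(H) = z(0.8125) = 0.887
z(FA) = z(0.4000) = -0.253
d' = z(H) − z(FA) = 0.887 − (-0.253) = 1.140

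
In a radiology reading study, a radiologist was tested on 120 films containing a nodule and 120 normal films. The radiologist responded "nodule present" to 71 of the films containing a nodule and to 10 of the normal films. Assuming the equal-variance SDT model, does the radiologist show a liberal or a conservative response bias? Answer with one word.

conservative

z(H) = 0.232, z(FA) = -1.383
c = −½·(z(H) + z(FA)) = 0.5755
c > 0 → conservative criterion (biased toward responding “no”).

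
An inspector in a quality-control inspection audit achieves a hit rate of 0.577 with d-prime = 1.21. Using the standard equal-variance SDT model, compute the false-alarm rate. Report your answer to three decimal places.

z(hit rate) = z(0.577) = 0.1942
z(FA) = z(H) − d' = 0.1942 − 1.21 = -1.0158
false-alarm rate = Φ(-1.0158) = 0.1549

false-alarm rate = 0.155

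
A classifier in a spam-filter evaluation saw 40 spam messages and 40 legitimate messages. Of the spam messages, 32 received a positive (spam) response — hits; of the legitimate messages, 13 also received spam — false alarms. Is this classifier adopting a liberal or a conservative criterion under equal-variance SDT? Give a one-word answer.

z(H) = 0.842, z(FA) = -0.454
c = −½·(z(H) + z(FA)) = -0.194
c < 0 → liberal criterion (biased toward responding “yes”).

liberal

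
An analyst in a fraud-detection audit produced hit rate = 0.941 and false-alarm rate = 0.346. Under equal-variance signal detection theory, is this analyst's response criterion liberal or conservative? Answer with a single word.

z(H) = 1.563, z(FA) = -0.396
c = −½·(z(H) + z(FA)) = -0.5835
c < 0 → liberal criterion (biased toward responding “yes”).

liberal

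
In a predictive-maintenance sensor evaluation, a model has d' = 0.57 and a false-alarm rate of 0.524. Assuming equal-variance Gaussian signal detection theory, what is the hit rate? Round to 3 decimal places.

hit rate = 0.736

z(false-alarm rate) = z(0.524) = 0.0602
z(H) = z(FA) + d' = 0.0602 + 0.57 = 0.6302
hit rate = Φ(0.6302) = 0.7357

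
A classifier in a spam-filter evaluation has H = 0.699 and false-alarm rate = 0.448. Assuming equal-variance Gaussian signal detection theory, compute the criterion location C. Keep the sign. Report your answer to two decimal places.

C = -0.20

z(H) = z(0.699) = 0.5215
z(FA) = z(0.448) = -0.1307
c = −½·[z(H) + z(FA)] = −0.5 × (0.5215 + (-0.1307)) = -0.1954
c < 0: the classifier has a liberal response bias.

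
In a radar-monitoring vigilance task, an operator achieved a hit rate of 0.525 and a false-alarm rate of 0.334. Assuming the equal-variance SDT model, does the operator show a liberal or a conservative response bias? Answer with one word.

z(H) = 0.063, z(FA) = -0.429
c = −½·(z(H) + z(FA)) = 0.183
c > 0 → conservative criterion (biased toward responding “no”).

conservative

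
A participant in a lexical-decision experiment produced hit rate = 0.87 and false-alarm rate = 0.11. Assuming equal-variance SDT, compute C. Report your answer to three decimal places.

C = 0.050

z(0.87) = 1.1264, z(0.11) = -1.2265
c = −½·[z(H) + z(FA)] = −0.5 × (1.1264 + (-1.2265)) = 0.05005
c > 0: the participant has a conservative response bias.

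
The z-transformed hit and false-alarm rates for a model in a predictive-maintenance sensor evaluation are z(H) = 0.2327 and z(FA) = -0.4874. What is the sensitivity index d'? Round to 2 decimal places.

d' = 0.72

d' = z(H) − z(FA) = 0.2327 − (-0.4874) = 0.7201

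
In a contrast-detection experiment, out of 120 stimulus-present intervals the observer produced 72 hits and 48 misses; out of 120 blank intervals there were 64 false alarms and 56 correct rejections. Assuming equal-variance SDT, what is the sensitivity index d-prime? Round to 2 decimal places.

d-prime = 0.17

H = 72/120 = 0.6000
FA = 64/120 = 0.5333
Φ⁻¹(0.6000) = 0.253, Φ⁻¹(0.5333) = 0.084
d' = z(H) − z(FA) = 0.253 − 0.084 = 0.169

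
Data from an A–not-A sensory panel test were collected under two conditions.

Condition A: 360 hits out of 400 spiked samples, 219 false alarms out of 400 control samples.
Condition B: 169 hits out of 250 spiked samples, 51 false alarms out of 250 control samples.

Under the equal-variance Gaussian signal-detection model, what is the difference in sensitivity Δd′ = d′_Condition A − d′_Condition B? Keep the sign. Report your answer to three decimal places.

Condition A: z(0.9000) = 1.2816, z(0.5475) = 0.1193, d' = 1.1623
Condition B: z(0.6760) = 0.4565, z(0.2040) = -0.8274, d' = 1.2839
Δd' = d'_Condition A − d'_Condition B = 1.1623 − 1.2839 = -0.1216
Condition B has the higher sensitivity.

Δd′ = -0.122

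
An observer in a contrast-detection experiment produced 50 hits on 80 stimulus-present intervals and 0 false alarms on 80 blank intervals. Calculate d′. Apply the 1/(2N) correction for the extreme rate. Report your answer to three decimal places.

d′ = 2.816

The false-alarm rate is 0/80 = 0, so apply the 1/(2N) correction: FA → 1/(2·80) = 0.00625.
z(H) = z(0.62500) = 0.3186
z(FA) = z(0.00625) = -2.4977
d' = 0.3186 − (-2.4977) = 2.8163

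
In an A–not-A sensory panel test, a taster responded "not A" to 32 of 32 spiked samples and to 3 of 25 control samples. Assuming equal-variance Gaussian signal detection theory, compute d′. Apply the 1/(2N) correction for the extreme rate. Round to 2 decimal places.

The hit rate is 32/32 = 1, so apply the 1/(2N) correction: H → 1 − 1/(2·32) = 0.98438.
z(H) = z(0.98438) = 2.154
z(FA) = z(0.12000) = -1.175
d' = 2.154 − (-1.175) = 3.329

d′ = 3.33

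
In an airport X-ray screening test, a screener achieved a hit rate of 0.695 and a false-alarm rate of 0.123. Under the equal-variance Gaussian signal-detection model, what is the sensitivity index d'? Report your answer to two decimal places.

d' = 1.67

z(H) = 0.510
z(FA) = -1.160
d' = z(H) − z(FA) = 0.510 − (-1.160) = 1.670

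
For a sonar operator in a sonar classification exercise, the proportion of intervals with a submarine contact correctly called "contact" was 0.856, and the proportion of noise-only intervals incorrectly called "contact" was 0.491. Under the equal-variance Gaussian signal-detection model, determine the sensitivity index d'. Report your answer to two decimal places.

z(H) = 1.0625
z(FA) = -0.0226
d' = z(H) − z(FA) = 1.0625 − (-0.0226) = 1.0851

d' = 1.09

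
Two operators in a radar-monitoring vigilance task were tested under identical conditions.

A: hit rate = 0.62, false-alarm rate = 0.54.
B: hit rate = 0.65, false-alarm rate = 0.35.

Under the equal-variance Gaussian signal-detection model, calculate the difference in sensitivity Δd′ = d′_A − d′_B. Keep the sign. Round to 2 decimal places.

A: z(0.62) = 0.305, z(0.54) = 0.100, d' = 0.205
B: z(0.65) = 0.385, z(0.35) = -0.385, d' = 0.770
Δd' = d'_A − d'_B = 0.205 − 0.770 = -0.565
B has the higher sensitivity.

Δd′ = -0.57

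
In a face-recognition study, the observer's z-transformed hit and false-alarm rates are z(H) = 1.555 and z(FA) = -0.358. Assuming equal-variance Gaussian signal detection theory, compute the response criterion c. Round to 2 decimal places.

c = −½·[z(H) + z(FA)] = −½·(1.555 + (-0.358)) = -0.5985

c = -0.60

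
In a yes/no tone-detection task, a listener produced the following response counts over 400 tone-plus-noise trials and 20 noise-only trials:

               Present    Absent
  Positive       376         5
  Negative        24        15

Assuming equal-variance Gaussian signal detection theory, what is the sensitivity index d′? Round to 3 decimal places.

d′ = 2.229

H = 376/400 = 0.9400
FA = 5/20 = 0.2500
z(H) = 1.5548
z(FA) = -0.6745
d' = z(H) − z(FA) = 1.5548 − (-0.6745) = 2.2293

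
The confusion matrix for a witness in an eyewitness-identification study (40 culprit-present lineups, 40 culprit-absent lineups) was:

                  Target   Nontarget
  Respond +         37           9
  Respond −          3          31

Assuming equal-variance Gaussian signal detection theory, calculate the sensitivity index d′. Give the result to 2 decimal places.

d′ = 2.19

H = 37/40 = 0.9250
FA = 9/40 = 0.2250
z(0.9250) = 1.4395, z(0.2250) = -0.7554
d' = z(H) − z(FA) = 1.4395 − (-0.7554) = 2.1949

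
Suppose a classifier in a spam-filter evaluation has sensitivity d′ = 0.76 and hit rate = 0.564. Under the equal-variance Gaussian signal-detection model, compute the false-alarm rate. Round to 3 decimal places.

z(hit rate) = z(0.564) = 0.1611
z(FA) = z(H) − d' = 0.1611 − 0.76 = -0.5989
false-alarm rate = Φ(-0.5989) = 0.2746

false-alarm rate = 0.275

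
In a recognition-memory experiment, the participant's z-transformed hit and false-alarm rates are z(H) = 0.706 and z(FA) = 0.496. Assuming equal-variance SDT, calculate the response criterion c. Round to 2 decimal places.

c = −½·[z(H) + z(FA)] = −½·(0.706 + 0.496) = -0.601
c < 0: the participant has a liberal response bias.

c = -0.60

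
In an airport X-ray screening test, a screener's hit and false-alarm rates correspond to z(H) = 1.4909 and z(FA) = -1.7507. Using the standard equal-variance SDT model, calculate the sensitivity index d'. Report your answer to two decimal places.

d' = 3.24

d' = z(H) − z(FA) = 1.4909 − (-1.7507) = 3.2416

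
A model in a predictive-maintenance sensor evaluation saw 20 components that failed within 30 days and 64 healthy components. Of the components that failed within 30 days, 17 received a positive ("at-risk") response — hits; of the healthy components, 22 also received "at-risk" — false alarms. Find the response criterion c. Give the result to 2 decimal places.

H = 17/20 = 0.8500
FA = 22/64 = 0.3438
z(0.8500) = 1.036, z(0.3438) = -0.402
c = −½·[z(H) + z(FA)] = −0.5 × (1.036 + (-0.402)) = -0.317
c < 0: the model has a liberal response bias.

c = -0.32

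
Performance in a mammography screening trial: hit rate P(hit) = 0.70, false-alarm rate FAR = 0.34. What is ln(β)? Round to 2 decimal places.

Φ⁻¹(H) = Φ⁻¹(0.70) = 0.524
Φ⁻¹(FA) = Φ⁻¹(0.34) = -0.412
ln β = −½·[z(H)² − z(FA)²] = −0.5 × (0.275 − 0.170) = -0.0525

ln β = -0.05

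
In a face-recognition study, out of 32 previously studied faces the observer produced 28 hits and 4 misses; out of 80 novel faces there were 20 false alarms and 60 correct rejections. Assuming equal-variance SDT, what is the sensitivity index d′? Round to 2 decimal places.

d′ = 1.82

H = 28/32 = 0.8750
FA = 20/80 = 0.2500
z(0.8750) = 1.150, z(0.2500) = -0.674
d' = z(H) − z(FA) = 1.150 − (-0.674) = 1.824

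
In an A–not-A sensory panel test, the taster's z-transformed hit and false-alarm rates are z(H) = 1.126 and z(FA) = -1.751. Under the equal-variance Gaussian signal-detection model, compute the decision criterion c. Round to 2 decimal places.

c = −½·[z(H) + z(FA)] = −½·(1.126 + (-1.751)) = 0.3125

c = 0.31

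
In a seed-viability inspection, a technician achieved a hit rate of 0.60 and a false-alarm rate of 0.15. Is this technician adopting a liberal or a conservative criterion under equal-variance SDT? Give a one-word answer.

conservative

z(H) = 0.253, z(FA) = -1.036
c = −½·(z(H) + z(FA)) = 0.3915
c > 0 → conservative criterion (biased toward responding “no”).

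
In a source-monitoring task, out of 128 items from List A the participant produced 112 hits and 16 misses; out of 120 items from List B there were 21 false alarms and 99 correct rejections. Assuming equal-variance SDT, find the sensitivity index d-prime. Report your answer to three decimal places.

d-prime = 2.085

H = 112/128 = 0.8750
FA = 21/120 = 0.1750
z(H) = 1.1503
z(FA) = -0.9346
d' = z(H) − z(FA) = 1.1503 − (-0.9346) = 2.0849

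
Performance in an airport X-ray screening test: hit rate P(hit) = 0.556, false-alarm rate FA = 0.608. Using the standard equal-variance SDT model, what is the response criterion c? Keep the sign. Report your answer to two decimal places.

Φ⁻¹(H) = Φ⁻¹(0.556) = 0.141
Φ⁻¹(FA) = Φ⁻¹(0.608) = 0.274
c = −½·[z(H) + z(FA)] = −0.5 × (0.141 + 0.274) = -0.2075

c = -0.21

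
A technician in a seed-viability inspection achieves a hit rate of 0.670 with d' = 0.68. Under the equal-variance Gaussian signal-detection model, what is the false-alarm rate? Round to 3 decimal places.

z(hit rate) = z(0.670) = 0.4399
z(FA) = z(H) − d' = 0.4399 − 0.68 = -0.2401
false-alarm rate = Φ(-0.2401) = 0.4051

false-alarm rate = 0.405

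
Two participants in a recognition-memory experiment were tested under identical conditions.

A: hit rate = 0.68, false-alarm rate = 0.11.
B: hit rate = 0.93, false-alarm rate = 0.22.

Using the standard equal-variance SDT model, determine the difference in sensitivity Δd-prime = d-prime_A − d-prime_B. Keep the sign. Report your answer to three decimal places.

Δd-prime = -0.554

A: z(0.68) = 0.4677, z(0.11) = -1.2265, d' = 1.6942
B: z(0.93) = 1.4758, z(0.22) = -0.7722, d' = 2.2480
Δd' = d'_A − d'_B = 1.6942 − 2.2480 = -0.5538
B has the higher sensitivity.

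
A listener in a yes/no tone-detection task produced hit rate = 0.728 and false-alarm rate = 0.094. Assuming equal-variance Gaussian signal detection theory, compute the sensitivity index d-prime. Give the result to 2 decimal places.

z(0.728) = 0.6068, z(0.094) = -1.3165
d' = z(H) − z(FA) = 0.6068 − (-1.3165) = 1.9233

d-prime = 1.92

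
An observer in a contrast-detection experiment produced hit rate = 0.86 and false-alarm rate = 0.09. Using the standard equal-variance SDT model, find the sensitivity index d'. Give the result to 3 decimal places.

d' = 2.421

Φ⁻¹(H) = 1.0803
Φ⁻¹(FA) = -1.3408
d' = z(H) − z(FA) = 1.0803 − (-1.3408) = 2.4211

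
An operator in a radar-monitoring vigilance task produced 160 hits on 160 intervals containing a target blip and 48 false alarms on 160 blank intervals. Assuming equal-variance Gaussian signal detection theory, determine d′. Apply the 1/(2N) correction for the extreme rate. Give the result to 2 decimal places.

d′ = 3.26

The hit rate is 160/160 = 1, so apply the 1/(2N) correction: H → 1 − 1/(2·160) = 0.99687.
z(H) = z(0.99687) = 2.734
z(FA) = z(0.30000) = -0.524
d' = 2.734 − (-0.524) = 3.258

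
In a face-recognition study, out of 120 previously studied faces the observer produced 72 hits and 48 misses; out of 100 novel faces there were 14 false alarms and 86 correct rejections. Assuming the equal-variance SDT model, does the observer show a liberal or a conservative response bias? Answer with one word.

z(H) = 0.253, z(FA) = -1.080
c = −½·(z(H) + z(FA)) = 0.4135
c > 0 → conservative criterion (biased toward responding “no”).

conservative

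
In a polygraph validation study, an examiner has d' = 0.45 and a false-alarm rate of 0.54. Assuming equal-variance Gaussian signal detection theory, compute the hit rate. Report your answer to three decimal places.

hit rate = 0.709

z(false-alarm rate) = z(0.54) = 0.1004
z(H) = z(FA) + d' = 0.1004 + 0.45 = 0.5504
hit rate = Φ(0.5504) = 0.7090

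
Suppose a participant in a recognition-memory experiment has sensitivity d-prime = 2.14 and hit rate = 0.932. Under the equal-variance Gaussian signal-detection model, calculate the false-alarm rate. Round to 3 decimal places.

z(hit rate) = z(0.932) = 1.4909
z(FA) = z(H) − d' = 1.4909 − 2.14 = -0.6491
false-alarm rate = Φ(-0.6491) = 0.2581

false-alarm rate = 0.258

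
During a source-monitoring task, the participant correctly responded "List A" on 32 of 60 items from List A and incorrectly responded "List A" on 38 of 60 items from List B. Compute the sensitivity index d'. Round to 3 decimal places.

d' = -0.257

H = 32/60 = 0.5333
FA = 38/60 = 0.6333
Φ⁻¹(H) = 0.0836
Φ⁻¹(FA) = 0.3406
d' = z(H) − z(FA) = 0.0836 − 0.3406 = -0.2570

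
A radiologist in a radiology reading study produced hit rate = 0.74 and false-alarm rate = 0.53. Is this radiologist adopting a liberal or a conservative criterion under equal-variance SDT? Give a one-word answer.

liberal

z(H) = 0.643, z(FA) = 0.075
c = −½·(z(H) + z(FA)) = -0.359
c < 0 → liberal criterion (biased toward responding “yes”).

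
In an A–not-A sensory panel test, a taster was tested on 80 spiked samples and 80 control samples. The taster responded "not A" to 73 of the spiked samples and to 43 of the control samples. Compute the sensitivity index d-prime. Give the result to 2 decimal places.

d-prime = 1.26

H = 73/80 = 0.9125
FA = 43/80 = 0.5375
z(H) = z(0.9125) = 1.3563
z(FA) = z(0.5375) = 0.0941
d' = z(H) − z(FA) = 1.3563 − 0.0941 = 1.2622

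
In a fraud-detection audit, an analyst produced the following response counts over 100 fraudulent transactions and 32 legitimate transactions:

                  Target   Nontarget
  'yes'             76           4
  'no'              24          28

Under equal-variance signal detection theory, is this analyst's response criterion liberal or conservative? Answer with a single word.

z(H) = 0.706, z(FA) = -1.150
c = −½·(z(H) + z(FA)) = 0.222
c > 0 → conservative criterion (biased toward responding “no”).

conservative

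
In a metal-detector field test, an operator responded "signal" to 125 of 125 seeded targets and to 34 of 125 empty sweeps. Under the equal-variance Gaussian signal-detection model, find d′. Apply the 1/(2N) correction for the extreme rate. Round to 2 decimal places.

d′ = 3.26

The hit rate is 125/125 = 1, so apply the 1/(2N) correction: H → 1 − 1/(2·125) = 0.99600.
z(H) = z(0.99600) = 2.652
z(FA) = z(0.27200) = -0.607
d' = 2.652 − (-0.607) = 3.259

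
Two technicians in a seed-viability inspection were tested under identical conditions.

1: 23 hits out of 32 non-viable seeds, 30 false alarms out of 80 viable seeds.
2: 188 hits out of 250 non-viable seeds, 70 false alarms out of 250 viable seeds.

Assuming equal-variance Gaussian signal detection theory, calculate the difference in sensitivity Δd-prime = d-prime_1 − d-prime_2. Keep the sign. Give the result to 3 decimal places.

1: z(0.7188) = 0.5793, z(0.3750) = -0.3186, d' = 0.8979
2: z(0.7520) = 0.6808, z(0.2800) = -0.5828, d' = 1.2636
Δd' = d'_1 − d'_2 = 0.8979 − 1.2636 = -0.3657
2 has the higher sensitivity.

Δd-prime = -0.366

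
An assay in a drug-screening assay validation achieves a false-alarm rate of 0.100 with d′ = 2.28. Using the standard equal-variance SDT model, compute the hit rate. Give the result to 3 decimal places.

z(false-alarm rate) = z(0.100) = -1.2816
z(H) = z(FA) + d' = -1.2816 + 2.28 = 0.9984
hit rate = Φ(0.9984) = 0.8410

hit rate = 0.841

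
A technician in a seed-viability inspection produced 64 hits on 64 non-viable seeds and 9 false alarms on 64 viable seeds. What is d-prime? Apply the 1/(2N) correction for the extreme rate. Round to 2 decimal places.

The hit rate is 64/64 = 1, so apply the 1/(2N) correction: H → 1 − 1/(2·64) = 0.99219.
z(H) = z(0.99219) = 2.418
z(FA) = z(0.14062) = -1.078
d' = 2.418 − (-1.078) = 3.496

d-prime = 3.50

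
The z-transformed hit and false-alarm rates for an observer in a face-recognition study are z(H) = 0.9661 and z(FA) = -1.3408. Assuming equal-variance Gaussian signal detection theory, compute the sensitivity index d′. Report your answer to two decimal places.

d′ = 2.31

d' = z(H) − z(FA) = 0.9661 − (-1.3408) = 2.3069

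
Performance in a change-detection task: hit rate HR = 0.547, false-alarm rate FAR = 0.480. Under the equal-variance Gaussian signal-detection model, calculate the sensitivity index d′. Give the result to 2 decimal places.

z(0.547) = 0.1181, z(0.480) = -0.0502
d' = z(H) − z(FA) = 0.1181 − (-0.0502) = 0.1683

d′ = 0.17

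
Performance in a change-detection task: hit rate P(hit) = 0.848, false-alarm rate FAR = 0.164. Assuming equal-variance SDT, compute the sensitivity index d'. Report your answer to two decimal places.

d' = 2.01

z(0.848) = 1.0279, z(0.164) = -0.9782
d' = z(H) − z(FA) = 1.0279 − (-0.9782) = 2.0061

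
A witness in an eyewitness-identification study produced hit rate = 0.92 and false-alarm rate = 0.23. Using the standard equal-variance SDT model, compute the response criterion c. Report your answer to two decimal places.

c = -0.33

Φ⁻¹(H) = 1.4051
Φ⁻¹(FA) = -0.7388
c = −½·[z(H) + z(FA)] = −0.5 × (1.4051 + (-0.7388)) = -0.33315
c < 0: the witness has a liberal response bias.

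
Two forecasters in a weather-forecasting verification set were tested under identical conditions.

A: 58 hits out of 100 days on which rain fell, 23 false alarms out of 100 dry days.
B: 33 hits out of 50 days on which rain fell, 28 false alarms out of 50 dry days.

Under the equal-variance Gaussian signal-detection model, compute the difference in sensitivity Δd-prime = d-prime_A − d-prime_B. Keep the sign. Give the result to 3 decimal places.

Δd-prime = 0.679

A: z(0.5800) = 0.2019, z(0.2300) = -0.7388, d' = 0.9407
B: z(0.6600) = 0.4125, z(0.5600) = 0.1510, d' = 0.2615
Δd' = d'_A − d'_B = 0.9407 − 0.2615 = 0.6792
A has the higher sensitivity.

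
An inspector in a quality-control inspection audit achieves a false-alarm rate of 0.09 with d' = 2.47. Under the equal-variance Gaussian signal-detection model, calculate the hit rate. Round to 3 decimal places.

z(false-alarm rate) = z(0.09) = -1.3408
z(H) = z(FA) + d' = -1.3408 + 2.47 = 1.1292
hit rate = Φ(1.1292) = 0.8706

hit rate = 0.871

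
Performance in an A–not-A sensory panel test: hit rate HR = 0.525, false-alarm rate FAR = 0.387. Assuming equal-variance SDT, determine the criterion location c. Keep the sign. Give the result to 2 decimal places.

z(H) = z(0.525) = 0.063
z(FA) = z(0.387) = -0.287
c = −½·[z(H) + z(FA)] = −0.5 × (0.063 + (-0.287)) = 0.112

c = 0.11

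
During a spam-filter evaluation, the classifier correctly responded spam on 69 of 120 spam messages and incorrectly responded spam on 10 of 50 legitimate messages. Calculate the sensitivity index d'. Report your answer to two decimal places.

d' = 1.03

H = 69/120 = 0.5750
FA = 10/50 = 0.2000
z(H) = 0.1891
z(FA) = -0.8416
d' = z(H) − z(FA) = 0.1891 − (-0.8416) = 1.0307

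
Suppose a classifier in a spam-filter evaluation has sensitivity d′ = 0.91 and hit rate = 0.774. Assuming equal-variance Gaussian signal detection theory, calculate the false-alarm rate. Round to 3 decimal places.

false-alarm rate = 0.437

z(hit rate) = z(0.774) = 0.7521
z(FA) = z(H) − d' = 0.7521 − 0.91 = -0.1579
false-alarm rate = Φ(-0.1579) = 0.4373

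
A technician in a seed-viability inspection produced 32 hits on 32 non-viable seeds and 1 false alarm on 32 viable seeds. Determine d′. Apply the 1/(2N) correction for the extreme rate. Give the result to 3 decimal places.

d′ = 4.017

The hit rate is 32/32 = 1, so apply the 1/(2N) correction: H → 1 − 1/(2·32) = 0.98438.
z(H) = z(0.98438) = 2.1540
z(FA) = z(0.03125) = -1.8627
d' = 2.1540 − (-1.8627) = 4.0167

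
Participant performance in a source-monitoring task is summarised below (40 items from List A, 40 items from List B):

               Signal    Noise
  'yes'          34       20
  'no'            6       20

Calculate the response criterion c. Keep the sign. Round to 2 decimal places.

c = -0.52

H = 34/40 = 0.8500
FA = 20/40 = 0.5000
z(H) = z(0.8500) = 1.0364
z(FA) = z(0.5000) = 0.0000
c = −½·[z(H) + z(FA)] = −0.5 × (1.0364 + 0.0000) = -0.5182
c < 0: the participant has a liberal response bias.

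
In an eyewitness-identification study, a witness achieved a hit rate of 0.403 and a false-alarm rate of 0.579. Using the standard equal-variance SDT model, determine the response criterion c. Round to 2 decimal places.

z(0.403) = -0.246, z(0.579) = 0.199
c = −½·[z(H) + z(FA)] = −0.5 × (-0.246 + 0.199) = 0.0235

c = 0.02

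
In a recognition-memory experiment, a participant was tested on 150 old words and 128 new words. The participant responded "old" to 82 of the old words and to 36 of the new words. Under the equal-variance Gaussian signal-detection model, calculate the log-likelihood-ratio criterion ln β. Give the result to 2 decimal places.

ln β = 0.16

H = 82/150 = 0.5467
FA = 36/128 = 0.2812
Φ⁻¹(0.5467) = 0.117, Φ⁻¹(0.2812) = -0.579
ln β = −½·[z(H)² − z(FA)²] = −0.5 × (0.014 − 0.335) = 0.1605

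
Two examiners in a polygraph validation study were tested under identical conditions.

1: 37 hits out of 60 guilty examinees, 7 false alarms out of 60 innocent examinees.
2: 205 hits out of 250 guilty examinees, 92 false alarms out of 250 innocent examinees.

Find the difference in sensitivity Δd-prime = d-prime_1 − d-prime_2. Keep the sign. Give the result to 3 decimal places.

1: z(0.6167) = 0.2968, z(0.1167) = -1.1916, d' = 1.4884
2: z(0.8200) = 0.9154, z(0.3680) = -0.3372, d' = 1.2526
Δd' = d'_1 − d'_2 = 1.4884 − 1.2526 = 0.2358
1 has the higher sensitivity.

Δd-prime = 0.236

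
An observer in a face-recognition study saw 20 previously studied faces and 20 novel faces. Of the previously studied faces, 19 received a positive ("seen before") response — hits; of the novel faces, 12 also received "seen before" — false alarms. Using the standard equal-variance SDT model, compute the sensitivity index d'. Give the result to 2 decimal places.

H = 19/20 = 0.9500
FA = 12/20 = 0.6000
z(H) = z(0.9500) = 1.6449
z(FA) = z(0.6000) = 0.2533
d' = z(H) − z(FA) = 1.6449 − 0.2533 = 1.3916

d' = 1.39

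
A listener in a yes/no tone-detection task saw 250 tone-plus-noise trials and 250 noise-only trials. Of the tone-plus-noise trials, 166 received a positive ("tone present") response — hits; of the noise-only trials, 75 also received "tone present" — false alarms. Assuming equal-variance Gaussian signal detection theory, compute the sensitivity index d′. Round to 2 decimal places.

H = 166/250 = 0.6640
FA = 75/250 = 0.3000
z(0.6640) = 0.423, z(0.3000) = -0.524
d' = z(H) − z(FA) = 0.423 − (-0.524) = 0.947

d′ = 0.95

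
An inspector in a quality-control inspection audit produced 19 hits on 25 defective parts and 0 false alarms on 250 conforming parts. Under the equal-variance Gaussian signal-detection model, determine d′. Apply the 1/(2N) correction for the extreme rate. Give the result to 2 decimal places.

The false-alarm rate is 0/250 = 0, so apply the 1/(2N) correction: FA → 1/(2·250) = 0.00200.
z(H) = z(0.76000) = 0.706
z(FA) = z(0.00200) = -2.878
d' = 0.706 − (-2.878) = 3.584

d′ = 3.58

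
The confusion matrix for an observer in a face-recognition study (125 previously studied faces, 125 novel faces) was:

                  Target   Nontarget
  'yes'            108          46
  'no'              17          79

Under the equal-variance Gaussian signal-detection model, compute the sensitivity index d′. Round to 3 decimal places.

d′ = 1.436

H = 108/125 = 0.8640
FA = 46/125 = 0.3680
z(H) = z(0.8640) = 1.0985
z(FA) = z(0.3680) = -0.3372
d' = z(H) − z(FA) = 1.0985 − (-0.3372) = 1.4357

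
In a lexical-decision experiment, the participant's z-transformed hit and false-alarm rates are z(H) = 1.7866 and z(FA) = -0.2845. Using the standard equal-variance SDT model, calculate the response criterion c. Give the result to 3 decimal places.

c = -0.751

c = −½·[z(H) + z(FA)] = −½·(1.7866 + (-0.2845)) = -0.75105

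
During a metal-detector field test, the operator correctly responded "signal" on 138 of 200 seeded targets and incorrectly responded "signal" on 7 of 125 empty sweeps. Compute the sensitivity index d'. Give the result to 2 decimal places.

H = 138/200 = 0.6900
FA = 7/125 = 0.0560
z(H) = z(0.6900) = 0.496
z(FA) = z(0.0560) = -1.589
d' = z(H) − z(FA) = 0.496 − (-1.589) = 2.085

d' = 2.09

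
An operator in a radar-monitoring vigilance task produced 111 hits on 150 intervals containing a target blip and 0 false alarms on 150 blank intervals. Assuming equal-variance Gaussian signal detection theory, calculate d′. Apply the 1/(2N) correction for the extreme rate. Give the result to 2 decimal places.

The false-alarm rate is 0/150 = 0, so apply the 1/(2N) correction: FA → 1/(2·150) = 0.00333.
z(H) = z(0.74000) = 0.643
z(FA) = z(0.00333) = -2.713
d' = 0.643 − (-2.713) = 3.356

d′ = 3.36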